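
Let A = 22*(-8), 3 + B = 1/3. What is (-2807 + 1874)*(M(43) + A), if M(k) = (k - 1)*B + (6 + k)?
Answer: 222987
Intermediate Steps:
B = -8/3 (B = -3 + 1/3 = -8/3 ≈ -2.6667)
A = -176
M(k) = 26/3 - 5*k/3 (M(k) = (k - 1)*(-8/3) + (6 + k) = (-1 + k)*(-8/3) + (6 + k) = (8/3 - 8*k/3) + (6 + k) = 26/3 - 5*k/3)
(-2807 + 1874)*(M(43) + A) = (-2807 + 1874)*((26/3 - 5/3*43) - 176) = -933*((26/3 - 215/3) - 176) = -933*(-63 - 176) = -933*(-239) = 222987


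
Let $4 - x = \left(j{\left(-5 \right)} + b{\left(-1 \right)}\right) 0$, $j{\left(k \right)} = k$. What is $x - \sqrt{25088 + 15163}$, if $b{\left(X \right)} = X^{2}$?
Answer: $4 - \sqrt{40251} \approx -196.63$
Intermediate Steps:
$x = 4$ ($x = 4 - \left(-5 + \left(-1\right)^{2}\right) 0 = 4 - \left(-5 + 1\right) 0 = 4 - \left(-4\right) 0 = 4 - 0 = 4 + 0 = 4$)
$x - \sqrt{25088 + 15163} = 4 - \sqrt{25088 + 15163} = 4 - \sqrt{40251}$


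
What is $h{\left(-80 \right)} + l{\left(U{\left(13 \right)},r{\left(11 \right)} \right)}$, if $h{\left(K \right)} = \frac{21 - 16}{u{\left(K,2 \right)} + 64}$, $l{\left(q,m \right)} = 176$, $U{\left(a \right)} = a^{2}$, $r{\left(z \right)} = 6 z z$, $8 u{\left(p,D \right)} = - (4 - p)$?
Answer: $\frac{18842}{107} \approx 176.09$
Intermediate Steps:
$u{\left(p,D \right)} = - \frac{1}{2} + \frac{p}{8}$ ($u{\left(p,D \right)} = \frac{\left(-1\right) \left(4 - p\right)}{8} = \frac{-4 + p}{8} = - \frac{1}{2} + \frac{p}{8}$)
$r{\left(z \right)} = 6 z^{2}$
$h{\left(K \right)} = \frac{5}{\frac{127}{2} + \frac{K}{8}}$ ($h{\left(K \right)} = \frac{21 - 16}{\left(- \frac{1}{2} + \frac{K}{8}\right) + 64} = \frac{5}{\frac{127}{2} + \frac{K}{8}}$)
$h{\left(-80 \right)} + l{\left(U{\left(13 \right)},r{\left(11 \right)} \right)} = \frac{40}{508 - 80} + 176 = \frac{40}{428} + 176 = 40 \cdot \frac{1}{428} + 176 = \frac{10}{107} + 176 = \frac{18842}{107}$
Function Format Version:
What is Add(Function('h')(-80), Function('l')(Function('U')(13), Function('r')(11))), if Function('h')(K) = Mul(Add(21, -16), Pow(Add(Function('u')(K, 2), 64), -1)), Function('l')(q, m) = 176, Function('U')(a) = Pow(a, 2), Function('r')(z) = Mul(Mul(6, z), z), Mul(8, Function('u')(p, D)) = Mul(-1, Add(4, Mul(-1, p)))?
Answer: Rational(18842, 107) ≈ 176.09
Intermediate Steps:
Function('u')(p, D) = Add(Rational(-1, 2), Mul(Rational(1, 8), p)) (Function('u')(p, D) = Mul(Rational(1, 8), Mul(-1, Add(4, Mul(-1, p)))) = Mul(Rational(1, 8), Add(-4, p)) = Add(Rational(-1, 2), Mul(Rational(1, 8), p)))
Function('r')(z) = Mul(6, Pow(z, 2))
Function('h')(K) = Mul(5, Pow(Add(Rational(127, 2), Mul(Rational(1, 8), K)), -1)) (Function('h')(K) = Mul(Add(21, -16), Pow(Add(Add(Rational(-1, 2), Mul(Rational(1, 8), K)), 64), -1)) = Mul(5, Pow(Add(Rational(127, 2), Mul(Rational(1, 8), K)), -1)))
Add(Function('h')(-80), Function('l')(Function('U')(13), Function('r')(11))) = Add(Mul(40, Pow(Add(508, -80), -1)), 176) = Add(Mul(40, Pow(428, -1)), 176) = Add(Mul(40, Rational(1, 428)), 176) = Add(Rational(10, 107), 176) = Rational(18842, 107)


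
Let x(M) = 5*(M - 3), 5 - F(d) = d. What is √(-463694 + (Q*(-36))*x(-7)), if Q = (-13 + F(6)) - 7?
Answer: I*√501494 ≈ 708.16*I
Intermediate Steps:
F(d) = 5 - d
x(M) = -15 + 5*M (x(M) = 5*(-3 + M) = -15 + 5*M)
Q = -21 (Q = (-13 + (5 - 1*6)) - 7 = (-13 + (5 - 6)) - 7 = (-13 - 1) - 7 = -14 - 7 = -21)
√(-463694 + (Q*(-36))*x(-7)) = √(-463694 + (-21*(-36))*(-15 + 5*(-7))) = √(-463694 + 756*(-15 - 35)) = √(-463694 + 756*(-50)) = √(-463694 - 37800) = √(-501494) = I*√501494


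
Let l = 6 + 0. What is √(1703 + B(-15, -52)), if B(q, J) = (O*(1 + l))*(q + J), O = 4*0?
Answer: √1703 ≈ 41.267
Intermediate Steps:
O = 0
l = 6
B(q, J) = 0 (B(q, J) = (0*(1 + 6))*(q + J) = (0*7)*(J + q) = 0*(J + q) = 0)
√(1703 + B(-15, -52)) = √(1703 + 0) = √1703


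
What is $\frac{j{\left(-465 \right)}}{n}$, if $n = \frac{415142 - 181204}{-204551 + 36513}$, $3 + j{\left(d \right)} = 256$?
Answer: $- \frac{21256807}{116969} \approx -181.73$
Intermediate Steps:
$j{\left(d \right)} = 253$ ($j{\left(d \right)} = -3 + 256 = 253$)
$n = - \frac{116969}{84019}$ ($n = \frac{233938}{-168038} = 233938 \left(- \frac{1}{168038}\right) = - \frac{116969}{84019} \approx -1.3922$)
$\frac{j{\left(-465 \right)}}{n} = \frac{253}{- \frac{116969}{84019}} = 253 \left(- \frac{84019}{116969}\right) = - \frac{21256807}{116969}$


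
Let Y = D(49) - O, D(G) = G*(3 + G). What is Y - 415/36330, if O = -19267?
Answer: 158507707/7266 ≈ 21815.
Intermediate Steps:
Y = 21815 (Y = 49*(3 + 49) - 1*(-19267) = 49*52 + 19267 = 2548 + 19267 = 21815)
Y - 415/36330 = 21815 - 415/36330 = 21815 - 415*1/36330 = 21815 - 83/7266 = 158507707/7266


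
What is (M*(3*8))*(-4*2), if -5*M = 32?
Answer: 6144/5 ≈ 1228.8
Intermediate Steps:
M = -32/5 (M = -1/5*32 = -32/5 ≈ -6.4000)
(M*(3*8))*(-4*2) = (-96*8/5)*(-4*2) = -32/5*24*(-8) = -768/5*(-8) = 6144/5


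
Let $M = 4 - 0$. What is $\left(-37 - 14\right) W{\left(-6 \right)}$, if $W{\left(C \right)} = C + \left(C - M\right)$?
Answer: $816$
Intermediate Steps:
$M = 4$ ($M = 4 + 0 = 4$)
$W{\left(C \right)} = -4 + 2 C$ ($W{\left(C \right)} = C + \left(C - 4\right) = C + \left(-4 + C\right) = -4 + 2 C$)
$\left(-37 - 14\right) W{\left(-6 \right)} = \left(-37 - 14\right) \left(-4 + 2 \left(-6\right)\right) = - 51 \left(-4 - 12\right) = \left(-51\right) \left(-16\right) = 816$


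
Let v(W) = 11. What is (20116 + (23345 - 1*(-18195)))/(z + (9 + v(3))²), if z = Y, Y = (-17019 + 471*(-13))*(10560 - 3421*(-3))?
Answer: -30828/240942733 ≈ -0.00012795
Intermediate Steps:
Y = -481885866 (Y = (-17019 - 6123)*(10560 + 10263) = -23142*20823 = -481885866)
z = -481885866
(20116 + (23345 - 1*(-18195)))/(z + (9 + v(3))²) = (20116 + (23345 - 1*(-18195)))/(-481885866 + (9 + 11)²) = (20116 + (23345 + 18195))/(-481885866 + 20²) = (20116 + 41540)/(-481885866 + 400) = 61656/(-481885466) = 61656*(-1/481885466) = -30828/240942733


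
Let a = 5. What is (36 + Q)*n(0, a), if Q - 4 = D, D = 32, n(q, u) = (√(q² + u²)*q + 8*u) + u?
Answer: 3240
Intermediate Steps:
n(q, u) = 9*u + q*√(q² + u²) (n(q, u) = (q*√(q² + u²) + 8*u) + u = (8*u + q*√(q² + u²)) + u = 9*u + q*√(q² + u²))
Q = 36 (Q = 4 + 32 = 36)
(36 + Q)*n(0, a) = (36 + 36)*(9*5 + 0*√(0² + 5²)) = 72*(45 + 0*√(0 + 25)) = 72*(45 + 0*√25) = 72*(45 + 0*5) = 72*(45 + 0) = 72*45 = 3240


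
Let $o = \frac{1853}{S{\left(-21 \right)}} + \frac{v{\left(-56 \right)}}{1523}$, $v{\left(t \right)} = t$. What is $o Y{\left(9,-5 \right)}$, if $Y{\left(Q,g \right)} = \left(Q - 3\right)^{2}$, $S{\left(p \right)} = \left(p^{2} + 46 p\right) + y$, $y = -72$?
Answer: $- \frac{34266612}{303077} \approx -113.06$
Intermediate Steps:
$S{\left(p \right)} = -72 + p^{2} + 46 p$ ($S{\left(p \right)} = \left(p^{2} + 46 p\right) - 72 = -72 + p^{2} + 46 p$)
$Y{\left(Q,g \right)} = \left(-3 + Q\right)^{2}$
$o = - \frac{2855551}{909231}$ ($o = \frac{1853}{-72 + \left(-21\right)^{2} + 46 \left(-21\right)} - \frac{56}{1523} = \frac{1853}{-72 + 441 - 966} - \frac{56}{1523} = \frac{1853}{-597} - \frac{56}{1523} = 1853 \left(- \frac{1}{597}\right) - \frac{56}{1523} = - \frac{1853}{597} - \frac{56}{1523} = - \frac{2855551}{909231} \approx -3.1406$)
$o Y{\left(9,-5 \right)} = - \frac{2855551 \left(-3 + 9\right)^{2}}{909231} = - \frac{2855551 \cdot 6^{2}}{909231} = \left(- \frac{2855551}{909231}\right) 36 = - \frac{34266612}{303077}$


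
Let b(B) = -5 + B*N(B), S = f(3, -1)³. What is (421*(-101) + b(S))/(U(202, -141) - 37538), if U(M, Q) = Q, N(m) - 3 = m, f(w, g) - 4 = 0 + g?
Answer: 41716/37679 ≈ 1.1071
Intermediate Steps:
f(w, g) = 4 + g (f(w, g) = 4 + (0 + g) = 4 + g)
S = 27 (S = (4 - 1)³ = 3³ = 27)
N(m) = 3 + m
b(B) = -5 + B*(3 + B)
(421*(-101) + b(S))/(U(202, -141) - 37538) = (421*(-101) + (-5 + 27*(3 + 27)))/(-141 - 37538) = (-42521 + (-5 + 27*30))/(-37679) = (-42521 + (-5 + 810))*(-1/37679) = (-42521 + 805)*(-1/37679) = -41716*(-1/37679) = 41716/37679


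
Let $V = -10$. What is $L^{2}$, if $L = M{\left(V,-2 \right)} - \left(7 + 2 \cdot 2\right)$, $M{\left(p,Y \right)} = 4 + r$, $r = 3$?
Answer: $16$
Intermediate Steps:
$M{\left(p,Y \right)} = 7$ ($M{\left(p,Y \right)} = 4 + 3 = 7$)
$L = -4$ ($L = 7 - \left(7 + 2 \cdot 2\right) = 7 - \left(7 + 4\right) = 7 - 11 = -4$)
$L^{2} = \left(-4\right)^{2} = 16$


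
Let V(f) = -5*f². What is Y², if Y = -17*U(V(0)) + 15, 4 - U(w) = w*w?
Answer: 2809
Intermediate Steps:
U(w) = 4 - w² (U(w) = 4 - w*w = 4 - w²)
Y = -53 (Y = -17*(4 - (-5*0²)²) + 15 = -17*(4 - (-5*0)²) + 15 = -17*(4 - 1*0²) + 15 = -17*(4 - 1*0) + 15 = -17*(4 + 0) + 15 = -17*4 + 15 = -68 + 15 = -53)
Y² = (-53)² = 2809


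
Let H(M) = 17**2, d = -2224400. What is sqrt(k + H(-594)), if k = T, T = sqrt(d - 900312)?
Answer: sqrt(289 + 2*I*sqrt(781178)) ≈ 32.25 + 27.406*I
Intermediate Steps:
T = 2*I*sqrt(781178) (T = sqrt(-2224400 - 900312) = sqrt(-3124712) = 2*I*sqrt(781178) ≈ 1767.7*I)
k = 2*I*sqrt(781178) ≈ 1767.7*I
H(M) = 289
sqrt(k + H(-594)) = sqrt(2*I*sqrt(781178) + 289) = sqrt(289 + 2*I*sqrt(781178))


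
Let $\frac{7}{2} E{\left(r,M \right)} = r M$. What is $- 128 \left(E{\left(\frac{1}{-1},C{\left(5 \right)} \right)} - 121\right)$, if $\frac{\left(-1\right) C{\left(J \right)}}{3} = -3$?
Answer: $\frac{110720}{7} \approx 15817.0$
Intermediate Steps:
$C{\left(J \right)} = 9$ ($C{\left(J \right)} = \left(-3\right) \left(-3\right) = 9$)
$E{\left(r,M \right)} = \frac{2 M r}{7}$ ($E{\left(r,M \right)} = \frac{2 r M}{7} = \frac{2 M r}{7}$)
$- 128 \left(E{\left(\frac{1}{-1},C{\left(5 \right)} \right)} - 121\right) = - 128 \left(\frac{2}{7} \cdot 9 \frac{1}{-1} - 121\right) = - 128 \left(\frac{2}{7} \cdot 9 \left(-1\right) - 121\right) = - 128 \left(- \frac{18}{7} - 121\right) = \left(-128\right) \left(- \frac{865}{7}\right) = \frac{110720}{7}$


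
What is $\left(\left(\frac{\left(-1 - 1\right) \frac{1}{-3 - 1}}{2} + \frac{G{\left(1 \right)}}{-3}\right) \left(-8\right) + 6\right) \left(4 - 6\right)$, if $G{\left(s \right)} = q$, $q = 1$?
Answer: $- \frac{40}{3} \approx -13.333$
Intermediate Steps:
$G{\left(s \right)} = 1$
$\left(\left(\frac{\left(-1 - 1\right) \frac{1}{-3 - 1}}{2} + \frac{G{\left(1 \right)}}{-3}\right) \left(-8\right) + 6\right) \left(4 - 6\right) = \left(\left(\frac{\left(-1 - 1\right) \frac{1}{-3 - 1}}{2} + 1 \frac{1}{-3}\right) \left(-8\right) + 6\right) \left(4 - 6\right) = \left(\left(- \frac{2}{-4} \cdot \frac{1}{2} + 1 \left(- \frac{1}{3}\right)\right) \left(-8\right) + 6\right) \left(4 - 6\right) = \left(\left(\left(-2\right) \left(- \frac{1}{4}\right) \frac{1}{2} - \frac{1}{3}\right) \left(-8\right) + 6\right) \left(-2\right) = \left(\left(\frac{1}{2} \cdot \frac{1}{2} - \frac{1}{3}\right) \left(-8\right) + 6\right) \left(-2\right) = \left(\left(\frac{1}{4} - \frac{1}{3}\right) \left(-8\right) + 6\right) \left(-2\right) = \left(\left(- \frac{1}{12}\right) \left(-8\right) + 6\right) \left(-2\right) = \left(\frac{2}{3} + 6\right) \left(-2\right) = \frac{20}{3} \left(-2\right) = - \frac{40}{3}$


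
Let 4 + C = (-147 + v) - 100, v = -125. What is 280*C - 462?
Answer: -105742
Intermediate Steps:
C = -376 (C = -4 + ((-147 - 125) - 100) = -4 + (-272 - 100) = -4 - 372 = -376)
280*C - 462 = 280*(-376) - 462 = -105280 - 462 = -105742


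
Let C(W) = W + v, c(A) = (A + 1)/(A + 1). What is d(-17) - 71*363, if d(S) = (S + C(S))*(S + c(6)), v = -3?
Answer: -25181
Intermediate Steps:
c(A) = 1 (c(A) = (1 + A)/(1 + A) = 1)
C(W) = -3 + W (C(W) = W - 3 = -3 + W)
d(S) = (1 + S)*(-3 + 2*S) (d(S) = (S + (-3 + S))*(S + 1) = (-3 + 2*S)*(1 + S) = (1 + S)*(-3 + 2*S))
d(-17) - 71*363 = (-3 - 1*(-17) + 2*(-17)**2) - 71*363 = (-3 + 17 + 2*289) - 25773 = (-3 + 17 + 578) - 25773 = 592 - 25773 = -25181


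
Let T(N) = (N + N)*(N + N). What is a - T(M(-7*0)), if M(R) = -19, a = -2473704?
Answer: -2475148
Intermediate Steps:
T(N) = 4*N**2 (T(N) = (2*N)*(2*N) = 4*N**2)
a - T(M(-7*0)) = -2473704 - 4*(-19)**2 = -2473704 - 4*361 = -2473704 - 1*1444 = -2473704 - 1444 = -2475148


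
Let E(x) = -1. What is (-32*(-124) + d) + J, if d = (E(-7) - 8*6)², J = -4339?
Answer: 2030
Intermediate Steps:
d = 2401 (d = (-1 - 8*6)² = (-1 - 48)² = (-49)² = 2401)
(-32*(-124) + d) + J = (-32*(-124) + 2401) - 4339 = (3968 + 2401) - 4339 = 6369 - 4339 = 2030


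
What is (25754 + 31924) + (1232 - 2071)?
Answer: 56839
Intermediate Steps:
(25754 + 31924) + (1232 - 2071) = 57678 - 839 = 56839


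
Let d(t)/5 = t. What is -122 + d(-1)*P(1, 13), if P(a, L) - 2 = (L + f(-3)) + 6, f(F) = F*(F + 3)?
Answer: -227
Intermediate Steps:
f(F) = F*(3 + F)
d(t) = 5*t
P(a, L) = 8 + L (P(a, L) = 2 + ((L - 3*(3 - 3)) + 6) = 2 + ((L - 3*0) + 6) = 2 + ((L + 0) + 6) = 2 + (L + 6) = 2 + (6 + L) = 8 + L)
-122 + d(-1)*P(1, 13) = -122 + (5*(-1))*(8 + 13) = -122 - 5*21 = -122 - 105 = -227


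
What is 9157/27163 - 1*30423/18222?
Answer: -219840365/164988062 ≈ -1.3325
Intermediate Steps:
9157/27163 - 1*30423/18222 = 9157*(1/27163) - 30423*1/18222 = 9157/27163 - 10141/6074 = -219840365/164988062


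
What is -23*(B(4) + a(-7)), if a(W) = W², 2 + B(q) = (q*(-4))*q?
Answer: 391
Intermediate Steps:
B(q) = -2 - 4*q² (B(q) = -2 + (q*(-4))*q = -2 + (-4*q)*q = -2 - 4*q²)
-23*(B(4) + a(-7)) = -23*((-2 - 4*4²) + (-7)²) = -23*((-2 - 4*16) + 49) = -23*((-2 - 64) + 49) = -23*(-66 + 49) = -23*(-17) = 391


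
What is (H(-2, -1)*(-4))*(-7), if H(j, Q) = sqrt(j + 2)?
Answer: 0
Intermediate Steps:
H(j, Q) = sqrt(2 + j)
(H(-2, -1)*(-4))*(-7) = (sqrt(2 - 2)*(-4))*(-7) = (sqrt(0)*(-4))*(-7) = (0*(-4))*(-7) = 0*(-7) = 0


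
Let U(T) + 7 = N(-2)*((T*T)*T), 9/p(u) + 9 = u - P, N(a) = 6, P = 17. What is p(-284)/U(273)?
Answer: -9/37844333450 ≈ -2.3782e-10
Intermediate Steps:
p(u) = 9/(-26 + u) (p(u) = 9/(-9 + (u - 1*17)) = 9/(-9 + (u - 17)) = 9/(-9 + (-17 + u)) = 9/(-26 + u))
U(T) = -7 + 6*T³ (U(T) = -7 + 6*((T*T)*T) = -7 + 6*(T²*T) = -7 + 6*T³)
p(-284)/U(273) = (9/(-26 - 284))/(-7 + 6*273³) = (9/(-310))/(-7 + 6*20346417) = (9*(-1/310))/(-7 + 122078502) = -9/310/122078495 = -9/310*1/122078495 = -9/37844333450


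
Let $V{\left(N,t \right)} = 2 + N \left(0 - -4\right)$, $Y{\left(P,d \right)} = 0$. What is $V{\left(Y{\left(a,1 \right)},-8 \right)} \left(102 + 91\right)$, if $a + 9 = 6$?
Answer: $386$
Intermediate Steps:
$a = -3$ ($a = -9 + 6 = -3$)
$V{\left(N,t \right)} = 2 + 4 N$ ($V{\left(N,t \right)} = 2 + N \left(0 + 4\right) = 2 + N 4 = 2 + 4 N$)
$V{\left(Y{\left(a,1 \right)},-8 \right)} \left(102 + 91\right) = \left(2 + 4 \cdot 0\right) \left(102 + 91\right) = \left(2 + 0\right) 193 = 2 \cdot 193 = 386$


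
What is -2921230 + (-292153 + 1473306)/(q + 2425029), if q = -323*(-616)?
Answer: -7665297575157/2623997 ≈ -2.9212e+6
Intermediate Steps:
q = 198968
-2921230 + (-292153 + 1473306)/(q + 2425029) = -2921230 + (-292153 + 1473306)/(198968 + 2425029) = -2921230 + 1181153/2623997 = -7665297575157/2623997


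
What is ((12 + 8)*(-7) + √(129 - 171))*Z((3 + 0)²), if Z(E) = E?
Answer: -1260 + 9*I*√42 ≈ -1260.0 + 58.327*I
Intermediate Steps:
((12 + 8)*(-7) + √(129 - 171))*Z((3 + 0)²) = ((12 + 8)*(-7) + √(129 - 171))*(3 + 0)² = (20*(-7) + √(-42))*3² = (-140 + I*√42)*9 = -1260 + 9*I*√42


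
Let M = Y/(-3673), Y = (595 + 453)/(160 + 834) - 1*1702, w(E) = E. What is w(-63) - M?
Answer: -115850673/1825481 ≈ -63.463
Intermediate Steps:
Y = -845370/497 (Y = 1048/994 - 1702 = 1048*(1/994) - 1702 = 524/497 - 1702 = -845370/497 ≈ -1700.9)
M = 845370/1825481 (M = -845370/497/(-3673) = -845370/497*(-1/3673) = 845370/1825481 ≈ 0.46309)
w(-63) - M = -63 - 1*845370/1825481 = -63 - 845370/1825481 = -115850673/1825481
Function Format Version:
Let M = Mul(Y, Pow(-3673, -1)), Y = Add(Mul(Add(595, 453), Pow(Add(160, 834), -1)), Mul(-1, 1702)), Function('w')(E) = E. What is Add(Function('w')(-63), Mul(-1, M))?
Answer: Rational(-115850673, 1825481) ≈ -63.463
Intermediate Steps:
Y = Rational(-845370, 497) (Y = Add(Mul(1048, Pow(994, -1)), -1702) = Add(Mul(1048, Rational(1, 994)), -1702) = Add(Rational(524, 497), -1702) = Rational(-845370, 497) ≈ -1700.9)
M = Rational(845370, 1825481) (M = Mul(Rational(-845370, 497), Pow(-3673, -1)) = Mul(Rational(-845370, 497), Rational(-1, 3673)) = Rational(845370, 1825481) ≈ 0.46309)
Add(Function('w')(-63), Mul(-1, M)) = Add(-63, Mul(-1, Rational(845370, 1825481))) = Add(-63, Rational(-845370, 1825481)) = Rational(-115850673, 1825481)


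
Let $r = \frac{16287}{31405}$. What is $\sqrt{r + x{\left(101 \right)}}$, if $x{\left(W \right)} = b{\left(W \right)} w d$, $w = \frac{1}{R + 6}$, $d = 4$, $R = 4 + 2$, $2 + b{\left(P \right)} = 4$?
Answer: $\frac{7 \sqrt{214715985}}{94215} \approx 1.0887$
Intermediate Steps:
$r = \frac{16287}{31405}$ ($r = 16287 \cdot \frac{1}{31405} = \frac{16287}{31405} \approx 0.51861$)
$b{\left(P \right)} = 2$ ($b{\left(P \right)} = -2 + 4 = 2$)
$R = 6$
$w = \frac{1}{12}$ ($w = \frac{1}{6 + 6} = \frac{1}{12} \approx 0.083333$)
$x{\left(W \right)} = \frac{2}{3}$ ($x{\left(W \right)} = 2 \cdot \frac{1}{12} \cdot 4 = \frac{1}{6} \cdot 4 = \frac{2}{3}$)
$\sqrt{r + x{\left(101 \right)}} = \sqrt{\frac{16287}{31405} + \frac{2}{3}} = \sqrt{\frac{111671}{94215}} = \frac{7 \sqrt{214715985}}{94215}$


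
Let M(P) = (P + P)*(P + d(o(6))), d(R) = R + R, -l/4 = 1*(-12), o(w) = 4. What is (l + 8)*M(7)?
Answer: 11760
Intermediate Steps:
l = 48 (l = -4*(-12) = 48)
d(R) = 2*R
M(P) = 2*P*(8 + P) (M(P) = (P + P)*(P + 2*4) = (2*P)*(P + 8) = (2*P)*(8 + P) = 2*P*(8 + P))
(l + 8)*M(7) = (48 + 8)*(2*7*(8 + 7)) = 56*(2*7*15) = 56*210 = 11760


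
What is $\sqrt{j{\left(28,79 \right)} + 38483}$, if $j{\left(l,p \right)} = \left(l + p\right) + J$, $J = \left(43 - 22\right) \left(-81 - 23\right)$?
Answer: $\sqrt{36406} \approx 190.8$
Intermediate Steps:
$J = -2184$ ($J = 21 \left(-104\right) = -2184$)
$j{\left(l,p \right)} = -2184 + l + p$ ($j{\left(l,p \right)} = \left(l + p\right) - 2184 = -2184 + l + p$)
$\sqrt{j{\left(28,79 \right)} + 38483} = \sqrt{\left(-2184 + 28 + 79\right) + 38483} = \sqrt{-2077 + 38483} = \sqrt{36406}$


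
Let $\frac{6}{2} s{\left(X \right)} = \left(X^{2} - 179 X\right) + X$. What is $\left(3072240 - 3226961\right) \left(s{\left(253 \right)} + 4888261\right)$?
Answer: $-757295240506$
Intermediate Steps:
$s{\left(X \right)} = - \frac{178 X}{3} + \frac{X^{2}}{3}$ ($s{\left(X \right)} = \frac{\left(X^{2} - 179 X\right) + X}{3} = \frac{X^{2} - 178 X}{3} = - \frac{178 X}{3} + \frac{X^{2}}{3}$)
$\left(3072240 - 3226961\right) \left(s{\left(253 \right)} + 4888261\right) = \left(3072240 - 3226961\right) \left(\frac{1}{3} \cdot 253 \left(-178 + 253\right) + 4888261\right) = - 154721 \left(\frac{1}{3} \cdot 253 \cdot 75 + 4888261\right) = - 154721 \left(6325 + 4888261\right) = \left(-154721\right) 4894586 = -757295240506$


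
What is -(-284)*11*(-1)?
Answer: -3124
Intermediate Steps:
-(-284)*11*(-1) = -71*(-44)*(-1) = 3124*(-1) = -3124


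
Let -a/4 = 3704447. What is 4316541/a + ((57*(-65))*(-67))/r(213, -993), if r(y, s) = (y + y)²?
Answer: 60311354368/56022351981 ≈ 1.0766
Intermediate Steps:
a = -14817788 (a = -4*3704447 = -14817788)
r(y, s) = 4*y² (r(y, s) = (2*y)² = 4*y²)
4316541/a + ((57*(-65))*(-67))/r(213, -993) = 4316541/(-14817788) + ((57*(-65))*(-67))/((4*213²)) = 4316541*(-1/14817788) + (-3705*(-67))/((4*45369)) = -4316541/14817788 + 248235/181476 = -4316541/14817788 + 248235*(1/181476) = -4316541/14817788 + 82745/60492 = 60311354368/56022351981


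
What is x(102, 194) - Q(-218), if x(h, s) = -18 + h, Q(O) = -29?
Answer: 113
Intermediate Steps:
x(102, 194) - Q(-218) = (-18 + 102) - 1*(-29) = 84 + 29 = 113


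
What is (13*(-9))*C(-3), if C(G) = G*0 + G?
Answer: 351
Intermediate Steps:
C(G) = G (C(G) = 0 + G = G)
(13*(-9))*C(-3) = (13*(-9))*(-3) = -117*(-3) = 351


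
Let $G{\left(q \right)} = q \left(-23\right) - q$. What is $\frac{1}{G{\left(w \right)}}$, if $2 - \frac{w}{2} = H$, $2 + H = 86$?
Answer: $\frac{1}{3936} \approx 0.00025406$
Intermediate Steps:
$H = 84$ ($H = -2 + 86 = 84$)
$w = -164$ ($w = 4 - 168 = -164$)
$G{\left(q \right)} = - 24 q$ ($G{\left(q \right)} = - 23 q - q = - 24 q$)
$\frac{1}{G{\left(w \right)}} = \frac{1}{\left(-24\right) \left(-164\right)} = \frac{1}{3936}$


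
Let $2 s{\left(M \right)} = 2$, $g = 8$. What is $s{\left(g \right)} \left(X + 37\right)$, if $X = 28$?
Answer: $65$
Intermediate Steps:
$s{\left(M \right)} = 1$ ($s{\left(M \right)} = \frac{1}{2} \cdot 2 = 1$)
$s{\left(g \right)} \left(X + 37\right) = 1 \left(28 + 37\right) = 1 \cdot 65 = 65$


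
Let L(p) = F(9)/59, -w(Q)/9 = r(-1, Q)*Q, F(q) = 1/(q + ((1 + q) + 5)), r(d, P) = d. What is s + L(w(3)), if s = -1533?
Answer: -2170727/1416 ≈ -1533.0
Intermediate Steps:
F(q) = 1/(6 + 2*q) (F(q) = 1/(q + (6 + q)) = 1/(6 + 2*q))
w(Q) = 9*Q (w(Q) = -(-9)*Q = 9*Q)
L(p) = 1/1416 (L(p) = (1/(2*(3 + 9)))/59 = ((1/2)/12)*(1/59) = ((1/2)*(1/12))*(1/59) = (1/24)*(1/59) = 1/1416)
s + L(w(3)) = -1533 + 1/1416 = -2170727/1416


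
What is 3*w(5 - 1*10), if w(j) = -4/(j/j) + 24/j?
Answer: -132/5 ≈ -26.400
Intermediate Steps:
w(j) = -4 + 24/j (w(j) = -4/1 + 24/j = -4*1 + 24/j = -4 + 24/j)
3*w(5 - 1*10) = 3*(-4 + 24/(5 - 1*10)) = 3*(-4 + 24/(5 - 10)) = 3*(-4 + 24/(-5)) = 3*(-4 + 24*(-⅕)) = 3*(-4 - 24/5) = 3*(-44/5) = -132/5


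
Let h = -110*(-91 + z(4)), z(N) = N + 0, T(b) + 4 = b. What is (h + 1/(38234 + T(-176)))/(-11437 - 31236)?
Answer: -364176781/1623878342 ≈ -0.22426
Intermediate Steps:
T(b) = -4 + b
z(N) = N
h = 9570 (h = -110*(-91 + 4) = -110*(-87) = 9570)
(h + 1/(38234 + T(-176)))/(-11437 - 31236) = (9570 + 1/(38234 + (-4 - 176)))/(-11437 - 31236) = (9570 + 1/(38234 - 180))/(-42673) = (9570 + 1/38054)*(-1/42673) = (364176781/38054)*(-1/42673) = -364176781/1623878342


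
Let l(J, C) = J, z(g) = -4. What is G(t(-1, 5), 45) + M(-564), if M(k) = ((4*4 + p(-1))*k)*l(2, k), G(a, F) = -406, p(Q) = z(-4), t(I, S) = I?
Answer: -13942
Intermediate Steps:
p(Q) = -4
M(k) = 24*k (M(k) = ((4*4 - 4)*k)*2 = ((16 - 4)*k)*2 = (12*k)*2 = 24*k)
G(t(-1, 5), 45) + M(-564) = -406 + 24*(-564) = -406 - 13536 = -13942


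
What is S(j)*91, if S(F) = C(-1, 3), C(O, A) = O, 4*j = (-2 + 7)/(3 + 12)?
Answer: -91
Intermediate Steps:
j = 1/12 (j = ((-2 + 7)/(3 + 12))/4 = (5/15)/4 = (5*(1/15))/4 = (¼)*(⅓) = 1/12 ≈ 0.083333)
S(F) = -1
S(j)*91 = -1*91 = -91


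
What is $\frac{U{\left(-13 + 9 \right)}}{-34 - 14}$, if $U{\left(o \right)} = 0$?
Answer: $0$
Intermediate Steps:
$\frac{U{\left(-13 + 9 \right)}}{-34 - 14} = \frac{0}{-34 - 14} = \frac{0}{-48} = 0 \left(- \frac{1}{48}\right) = 0$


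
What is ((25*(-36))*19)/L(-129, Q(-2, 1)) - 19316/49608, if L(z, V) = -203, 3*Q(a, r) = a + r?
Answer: 211093913/2517606 ≈ 83.847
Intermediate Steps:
Q(a, r) = a/3 + r/3 (Q(a, r) = (a + r)/3 = a/3 + r/3)
((25*(-36))*19)/L(-129, Q(-2, 1)) - 19316/49608 = ((25*(-36))*19)/(-203) - 19316/49608 = -900*19*(-1/203) - 19316*1/49608 = -17100*(-1/203) - 4829/12402 = 17100/203 - 4829/12402 = 211093913/2517606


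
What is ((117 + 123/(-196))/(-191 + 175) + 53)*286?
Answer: 20506057/1568 ≈ 13078.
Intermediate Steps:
((117 + 123/(-196))/(-191 + 175) + 53)*286 = ((117 + 123*(-1/196))/(-16) + 53)*286 = ((117 - 123/196)*(-1/16) + 53)*286 = ((22809/196)*(-1/16) + 53)*286 = (-22809/3136 + 53)*286 = (143399/3136)*286 = 20506057/1568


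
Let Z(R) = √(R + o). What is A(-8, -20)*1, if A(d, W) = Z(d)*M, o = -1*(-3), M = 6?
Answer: 6*I*√5 ≈ 13.416*I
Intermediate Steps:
o = 3
Z(R) = √(3 + R) (Z(R) = √(R + 3) = √(3 + R))
A(d, W) = 6*√(3 + d) (A(d, W) = √(3 + d)*6 = 6*√(3 + d))
A(-8, -20)*1 = (6*√(3 - 8))*1 = (6*√(-5))*1 = (6*(I*√5))*1 = (6*I*√5)*1 = 6*I*√5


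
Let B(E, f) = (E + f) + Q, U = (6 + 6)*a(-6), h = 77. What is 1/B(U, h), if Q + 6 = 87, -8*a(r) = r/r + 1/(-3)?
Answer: 1/157 ≈ 0.0063694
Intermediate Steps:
a(r) = -1/12 (a(r) = -(r/r + 1/(-3))/8 = -(1 + 1*(-⅓))/8 = -(1 - ⅓)/8 = -⅛*⅔ = -1/12)
Q = 81 (Q = -6 + 87 = 81)
U = -1 (U = (6 + 6)*(-1/12) = 12*(-1/12) = -1)
B(E, f) = 81 + E + f (B(E, f) = (E + f) + 81 = 81 + E + f)
1/B(U, h) = 1/(81 - 1 + 77) = 1/157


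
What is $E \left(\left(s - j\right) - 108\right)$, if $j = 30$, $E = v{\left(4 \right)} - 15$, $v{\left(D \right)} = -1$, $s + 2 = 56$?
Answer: $1344$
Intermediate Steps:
$s = 54$ ($s = -2 + 56 = 54$)
$E = -16$ ($E = -1 - 15 = -16$)
$E \left(\left(s - j\right) - 108\right) = - 16 \left(\left(54 - 30\right) - 108\right) = - 16 \left(24 - 108\right) = \left(-16\right) \left(-84\right) = 1344$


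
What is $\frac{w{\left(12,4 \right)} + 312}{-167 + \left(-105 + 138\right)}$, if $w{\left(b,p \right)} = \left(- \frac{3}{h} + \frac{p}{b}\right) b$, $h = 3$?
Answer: $- \frac{152}{67} \approx -2.2687$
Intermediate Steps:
$w{\left(b,p \right)} = b \left(-1 + \frac{p}{b}\right)$ ($w{\left(b,p \right)} = \left(- \frac{3}{3} + \frac{p}{b}\right) b = \left(\left(-3\right) \frac{1}{3} + \frac{p}{b}\right) b = \left(-1 + \frac{p}{b}\right) b = b \left(-1 + \frac{p}{b}\right)$)
$\frac{w{\left(12,4 \right)} + 312}{-167 + \left(-105 + 138\right)} = \frac{\left(4 - 12\right) + 312}{-167 + \left(-105 + 138\right)} = \frac{\left(4 - 12\right) + 312}{-167 + 33} = \frac{-8 + 312}{-134} = 304 \left(- \frac{1}{134}\right) = - \frac{152}{67}$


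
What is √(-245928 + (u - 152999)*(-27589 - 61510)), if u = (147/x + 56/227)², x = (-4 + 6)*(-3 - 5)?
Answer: √179729057109161381/3632 ≈ 1.1672e+5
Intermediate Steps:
x = -16 (x = 2*(-8) = -16)
u = 1054495729/13191424 (u = (147/(-16) + 56/227)² = (147*(-1/16) + 56*(1/227))² = (-147/16 + 56/227)² = (-32473/3632)² = 1054495729/13191424 ≈ 79.938)
√(-245928 + (u - 152999)*(-27589 - 61510)) = √(-245928 + (1054495729/13191424 - 152999)*(-27589 - 61510)) = √(-245928 - 2017220184847/13191424*(-89099)) = √(-245928 + 179732301249682853/13191424) = √(179729057109161381/13191424) = √179729057109161381/3632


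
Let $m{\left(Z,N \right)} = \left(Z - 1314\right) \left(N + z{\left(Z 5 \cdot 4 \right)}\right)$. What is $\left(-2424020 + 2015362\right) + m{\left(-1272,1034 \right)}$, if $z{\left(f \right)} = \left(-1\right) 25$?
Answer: $-3017932$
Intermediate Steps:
$z{\left(f \right)} = -25$
$m{\left(Z,N \right)} = \left(-1314 + Z\right) \left(-25 + N\right)$ ($m{\left(Z,N \right)} = \left(Z - 1314\right) \left(N - 25\right) = \left(-1314 + Z\right) \left(-25 + N\right)$)
$\left(-2424020 + 2015362\right) + m{\left(-1272,1034 \right)} = \left(-2424020 + 2015362\right) + \left(32850 - 1358676 - -31800 + 1034 \left(-1272\right)\right) = -408658 + \left(32850 - 1358676 + 31800 - 1315248\right) = -408658 - 2609274 = -3017932$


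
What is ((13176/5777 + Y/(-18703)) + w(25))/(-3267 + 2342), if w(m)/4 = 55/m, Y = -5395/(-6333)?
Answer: -37910650180157/3164716901893875 ≈ -0.011979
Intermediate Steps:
Y = 5395/6333 (Y = -5395*(-1/6333) = 5395/6333 ≈ 0.85189)
w(m) = 220/m (w(m) = 4*(55/m) = 220/m)
((13176/5777 + Y/(-18703)) + w(25))/(-3267 + 2342) = ((13176/5777 + (5395/6333)/(-18703)) + 220/25)/(-3267 + 2342) = ((13176*(1/5777) + (5395/6333)*(-1/18703)) + 220*(1/25))/(-925) = ((13176/5777 - 5395/118446099) + 44/5)*(-1/925) = (1560614633509/684263113923 + 44/5)*(-1/925) = (37910650180157/3421315569615)*(-1/925) = -37910650180157/3164716901893875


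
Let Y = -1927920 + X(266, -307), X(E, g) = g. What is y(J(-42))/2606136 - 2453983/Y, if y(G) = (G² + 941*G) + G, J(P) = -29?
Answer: 906337110487/717888828696 ≈ 1.2625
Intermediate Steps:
y(G) = G² + 942*G
Y = -1928227 (Y = -1927920 - 307 = -1928227)
y(J(-42))/2606136 - 2453983/Y = -29*(942 - 29)/2606136 - 2453983/(-1928227) = -29*913*(1/2606136) - 2453983*(-1/1928227) = -26477*1/2606136 + 350569/275461 = -26477/2606136 + 350569/275461 = 906337110487/717888828696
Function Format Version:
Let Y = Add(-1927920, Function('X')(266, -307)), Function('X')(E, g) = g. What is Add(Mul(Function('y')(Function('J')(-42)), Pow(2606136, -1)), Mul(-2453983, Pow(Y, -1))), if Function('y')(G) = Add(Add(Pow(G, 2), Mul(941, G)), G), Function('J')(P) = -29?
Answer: Rational(906337110487, 717888828696) ≈ 1.2625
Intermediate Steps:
Function('y')(G) = Add(Pow(G, 2), Mul(942, G))
Y = -1928227 (Y = Add(-1927920, -307) = -1928227)
Add(Mul(Function('y')(Function('J')(-42)), Pow(2606136, -1)), Mul(-2453983, Pow(Y, -1))) = Add(Mul(Mul(-29, Add(942, -29)), Pow(2606136, -1)), Mul(-2453983, Pow(-1928227, -1))) = Add(Mul(Mul(-29, 913), Rational(1, 2606136)), Mul(-2453983, Rational(-1, 1928227))) = Add(Mul(-26477, Rational(1, 2606136)), Rational(350569, 275461)) = Add(Rational(-26477, 2606136), Rational(350569, 275461)) = Rational(906337110487, 717888828696)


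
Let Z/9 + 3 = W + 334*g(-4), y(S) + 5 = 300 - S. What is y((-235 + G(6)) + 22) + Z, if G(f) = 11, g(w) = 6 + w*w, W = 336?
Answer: 69626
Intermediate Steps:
g(w) = 6 + w²
y(S) = 295 - S (y(S) = -5 + (300 - S) = 295 - S)
Z = 69129 (Z = -27 + 9*(336 + 334*(6 + (-4)²)) = -27 + 9*(336 + 334*(6 + 16)) = -27 + 9*(336 + 334*22) = -27 + 9*(336 + 7348) = -27 + 9*7684 = -27 + 69156 = 69129)
y((-235 + G(6)) + 22) + Z = (295 - ((-235 + 11) + 22)) + 69129 = (295 - (-224 + 22)) + 69129 = (295 - 1*(-202)) + 69129 = (295 + 202) + 69129 = 497 + 69129 = 69626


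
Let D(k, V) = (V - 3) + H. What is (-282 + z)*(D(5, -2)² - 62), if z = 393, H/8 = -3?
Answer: 86469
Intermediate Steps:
H = -24 (H = 8*(-3) = -24)
D(k, V) = -27 + V (D(k, V) = (V - 3) - 24 = (-3 + V) - 24 = -27 + V)
(-282 + z)*(D(5, -2)² - 62) = (-282 + 393)*((-27 - 2)² - 62) = 111*((-29)² - 62) = 111*(841 - 62) = 111*779 = 86469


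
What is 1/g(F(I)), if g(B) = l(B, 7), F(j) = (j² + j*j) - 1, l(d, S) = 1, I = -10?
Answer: 1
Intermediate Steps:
F(j) = -1 + 2*j² (F(j) = (j² + j²) - 1 = 2*j² - 1 = -1 + 2*j²)
g(B) = 1
1/g(F(I)) = 1/1 = 1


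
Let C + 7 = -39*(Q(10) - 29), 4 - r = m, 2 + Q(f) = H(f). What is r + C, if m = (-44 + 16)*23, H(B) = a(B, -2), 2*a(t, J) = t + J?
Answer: 1694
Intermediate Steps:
a(t, J) = J/2 + t/2 (a(t, J) = (t + J)/2 = (J + t)/2 = J/2 + t/2)
H(B) = -1 + B/2 (H(B) = (1/2)*(-2) + B/2 = -1 + B/2)
Q(f) = -3 + f/2 (Q(f) = -2 + (-1 + f/2) = -3 + f/2)
m = -644 (m = -28*23 = -644)
r = 648 (r = 4 - 1*(-644) = 4 + 644 = 648)
C = 1046 (C = -7 - 39*((-3 + (1/2)*10) - 29) = -7 - 39*((-3 + 5) - 29) = -7 - 39*(2 - 29) = -7 - 39*(-27) = -7 + 1053 = 1046)
r + C = 648 + 1046 = 1694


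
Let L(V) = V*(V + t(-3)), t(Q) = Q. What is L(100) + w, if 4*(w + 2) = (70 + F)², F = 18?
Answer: 11634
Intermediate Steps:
L(V) = V*(-3 + V) (L(V) = V*(V - 3) = V*(-3 + V))
w = 1934 (w = -2 + (70 + 18)²/4 = -2 + (¼)*88² = -2 + (¼)*7744 = -2 + 1936 = 1934)
L(100) + w = 100*(-3 + 100) + 1934 = 100*97 + 1934 = 9700 + 1934 = 11634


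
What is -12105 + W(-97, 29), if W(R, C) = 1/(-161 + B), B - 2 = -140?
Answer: -3619396/299 ≈ -12105.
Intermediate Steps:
B = -138 (B = 2 - 140 = -138)
W(R, C) = -1/299 (W(R, C) = 1/(-161 - 138) = 1/(-299) = -1/299)
-12105 + W(-97, 29) = -12105 - 1/299 = -3619396/299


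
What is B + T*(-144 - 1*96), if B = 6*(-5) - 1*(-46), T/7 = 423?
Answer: -710624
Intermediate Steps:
T = 2961 (T = 7*423 = 2961)
B = 16 (B = -30 + 46 = 16)
B + T*(-144 - 1*96) = 16 + 2961*(-144 - 1*96) = 16 + 2961*(-144 - 96) = 16 + 2961*(-240) = 16 - 710640 = -710624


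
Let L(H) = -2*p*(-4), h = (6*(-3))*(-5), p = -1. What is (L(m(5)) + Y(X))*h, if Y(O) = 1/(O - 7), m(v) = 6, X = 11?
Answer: -1395/2 ≈ -697.50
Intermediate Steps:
h = 90 (h = -18*(-5) = 90)
L(H) = -8 (L(H) = -2*(-1)*(-4) = 2*(-4) = -8)
Y(O) = 1/(-7 + O)
(L(m(5)) + Y(X))*h = (-8 + 1/(-7 + 11))*90 = (-8 + 1/4)*90 = (-8 + ¼)*90 = -31/4*90 = -1395/2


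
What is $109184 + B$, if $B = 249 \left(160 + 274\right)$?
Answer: $217250$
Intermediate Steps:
$B = 108066$ ($B = 249 \cdot 434 = 108066$)
$109184 + B = 109184 + 108066 = 217250$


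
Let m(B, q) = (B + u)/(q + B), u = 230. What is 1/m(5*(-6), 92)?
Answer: 31/100 ≈ 0.31000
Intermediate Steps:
m(B, q) = (230 + B)/(B + q) (m(B, q) = (B + 230)/(q + B) = (230 + B)/(B + q))
1/m(5*(-6), 92) = 1/((230 + 5*(-6))/(5*(-6) + 92)) = 1/((230 - 30)/(-30 + 92)) = 1/(200/62) = 1/((1/62)*200) = 1/(100/31) = 31/100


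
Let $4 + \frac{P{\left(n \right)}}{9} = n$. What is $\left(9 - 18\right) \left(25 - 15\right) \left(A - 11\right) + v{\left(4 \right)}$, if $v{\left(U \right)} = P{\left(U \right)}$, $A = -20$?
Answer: $2790$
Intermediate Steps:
$P{\left(n \right)} = -36 + 9 n$
$v{\left(U \right)} = -36 + 9 U$
$\left(9 - 18\right) \left(25 - 15\right) \left(A - 11\right) + v{\left(4 \right)} = \left(9 - 18\right) \left(25 - 15\right) \left(-20 - 11\right) + \left(-36 + 9 \cdot 4\right) = - 9 \cdot 10 \left(-31\right) + \left(-36 + 36\right) = \left(-9\right) \left(-310\right) + 0 = 2790 + 0 = 2790$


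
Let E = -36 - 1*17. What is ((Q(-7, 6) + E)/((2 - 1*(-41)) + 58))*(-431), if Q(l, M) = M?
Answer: 20257/101 ≈ 200.56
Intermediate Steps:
E = -53 (E = -36 - 17 = -53)
((Q(-7, 6) + E)/((2 - 1*(-41)) + 58))*(-431) = ((6 - 53)/((2 - 1*(-41)) + 58))*(-431) = -47/((2 + 41) + 58)*(-431) = -47/(43 + 58)*(-431) = -47/101*(-431) = 20257/101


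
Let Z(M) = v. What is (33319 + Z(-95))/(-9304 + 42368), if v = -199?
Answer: 4140/4133 ≈ 1.0017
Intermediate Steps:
Z(M) = -199
(33319 + Z(-95))/(-9304 + 42368) = (33319 - 199)/(-9304 + 42368) = 33120/33064 = 33120*(1/33064) = 4140/4133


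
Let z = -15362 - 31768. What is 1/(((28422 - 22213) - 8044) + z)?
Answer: -1/48965 ≈ -2.0423e-5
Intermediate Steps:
z = -47130
1/(((28422 - 22213) - 8044) + z) = 1/(((28422 - 22213) - 8044) - 47130) = 1/((6209 - 8044) - 47130) = 1/(-1835 - 47130) = 1/(-48965) = -1/48965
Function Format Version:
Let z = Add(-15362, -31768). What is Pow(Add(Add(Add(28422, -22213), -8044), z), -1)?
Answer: Rational(-1, 48965) ≈ -2.0423e-5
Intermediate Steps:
z = -47130
Pow(Add(Add(Add(28422, -22213), -8044), z), -1) = Pow(Add(Add(Add(28422, -22213), -8044), -47130), -1) = Pow(Add(Add(6209, -8044), -47130), -1) = Pow(Add(-1835, -47130), -1) = Pow(-48965, -1) = Rational(-1, 48965)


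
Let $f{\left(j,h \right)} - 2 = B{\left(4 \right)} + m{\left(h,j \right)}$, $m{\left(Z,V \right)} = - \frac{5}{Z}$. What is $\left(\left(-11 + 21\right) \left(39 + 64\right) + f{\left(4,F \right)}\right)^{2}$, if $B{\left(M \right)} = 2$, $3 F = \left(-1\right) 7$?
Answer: $\frac{52606009}{49} \approx 1.0736 \cdot 10^{6}$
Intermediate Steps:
$F = - \frac{7}{3}$ ($F = \frac{\left(-1\right) 7}{3} = \frac{1}{3} \left(-7\right) = - \frac{7}{3} \approx -2.3333$)
$f{\left(j,h \right)} = 4 - \frac{5}{h}$ ($f{\left(j,h \right)} = 2 + \left(2 - \frac{5}{h}\right) = 4 - \frac{5}{h}$)
$\left(\left(-11 + 21\right) \left(39 + 64\right) + f{\left(4,F \right)}\right)^{2} = \left(\left(-11 + 21\right) \left(39 + 64\right) + \left(4 - \frac{5}{- \frac{7}{3}}\right)\right)^{2} = \left(10 \cdot 103 + \left(4 - - \frac{15}{7}\right)\right)^{2} = \left(1030 + \left(4 + \frac{15}{7}\right)\right)^{2} = \left(1030 + \frac{43}{7}\right)^{2} = \left(\frac{7253}{7}\right)^{2} = \frac{52606009}{49}$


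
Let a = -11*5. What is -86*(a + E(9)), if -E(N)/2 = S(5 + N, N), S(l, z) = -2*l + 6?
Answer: 946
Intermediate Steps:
a = -55
S(l, z) = 6 - 2*l
E(N) = 8 + 4*N (E(N) = -2*(6 - 2*(5 + N)) = -2*(6 + (-10 - 2*N)) = -2*(-4 - 2*N) = 8 + 4*N)
-86*(a + E(9)) = -86*(-55 + (8 + 4*9)) = -86*(-55 + (8 + 36)) = -86*(-55 + 44) = -86*(-11) = 946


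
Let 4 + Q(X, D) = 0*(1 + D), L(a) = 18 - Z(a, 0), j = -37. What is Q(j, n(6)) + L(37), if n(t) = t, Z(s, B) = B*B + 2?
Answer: 12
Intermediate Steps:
Z(s, B) = 2 + B² (Z(s, B) = B² + 2 = 2 + B²)
L(a) = 16 (L(a) = 18 - (2 + 0²) = 18 - (2 + 0) = 18 - 1*2 = 18 - 2 = 16)
Q(X, D) = -4 (Q(X, D) = -4 + 0*(1 + D) = -4 + 0 = -4)
Q(j, n(6)) + L(37) = -4 + 16 = 12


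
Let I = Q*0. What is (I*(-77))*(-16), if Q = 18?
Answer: 0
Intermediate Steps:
I = 0 (I = 18*0 = 0)
(I*(-77))*(-16) = (0*(-77))*(-16) = 0*(-16) = 0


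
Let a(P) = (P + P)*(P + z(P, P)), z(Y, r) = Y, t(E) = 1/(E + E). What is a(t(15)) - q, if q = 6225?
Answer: -1400624/225 ≈ -6225.0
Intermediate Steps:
t(E) = 1/(2*E)
a(P) = 4*P² (a(P) = (P + P)*(P + P) = (2*P)*(2*P) = 4*P²)
a(t(15)) - q = 4*((½)/15)² - 1*6225 = 4*((½)*(1/15))² - 6225 = 4*(1/30)² - 6225 = 4*(1/900) - 6225 = 1/225 - 6225 = -1400624/225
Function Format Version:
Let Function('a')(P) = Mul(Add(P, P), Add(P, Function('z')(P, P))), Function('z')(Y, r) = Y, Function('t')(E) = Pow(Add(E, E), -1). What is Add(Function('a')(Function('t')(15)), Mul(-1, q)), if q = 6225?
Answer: Rational(-1400624, 225) ≈ -6225.0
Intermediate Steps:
Function('t')(E) = Mul(Rational(1, 2), Pow(E, -1)) (Function('t')(E) = Pow(Mul(2, E), -1) = Mul(Rational(1, 2), Pow(E, -1)))
Function('a')(P) = Mul(4, Pow(P, 2)) (Function('a')(P) = Mul(Add(P, P), Add(P, P)) = Mul(Mul(2, P), Mul(2, P)) = Mul(4, Pow(P, 2)))
Add(Function('a')(Function('t')(15)), Mul(-1, q)) = Add(Mul(4, Pow(Mul(Rational(1, 2), Pow(15, -1)), 2)), Mul(-1, 6225)) = Add(Mul(4, Pow(Mul(Rational(1, 2), Rational(1, 15)), 2)), -6225) = Add(Mul(4, Pow(Rational(1, 30), 2)), -6225) = Add(Mul(4, Rational(1, 900)), -6225) = Add(Rational(1, 225), -6225) = Rational(-1400624, 225)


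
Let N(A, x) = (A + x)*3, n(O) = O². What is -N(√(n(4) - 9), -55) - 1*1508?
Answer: -1343 - 3*√7 ≈ -1350.9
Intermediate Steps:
N(A, x) = 3*A + 3*x
-N(√(n(4) - 9), -55) - 1*1508 = -(3*√(4² - 9) + 3*(-55)) - 1*1508 = -(3*√(16 - 9) - 165) - 1508 = -(3*√7 - 165) - 1508 = -(-165 + 3*√7) - 1508 = (165 - 3*√7) - 1508 = -1343 - 3*√7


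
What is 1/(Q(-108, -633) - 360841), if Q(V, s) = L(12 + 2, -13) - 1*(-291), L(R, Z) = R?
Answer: -1/360536 ≈ -2.7736e-6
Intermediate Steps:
Q(V, s) = 305 (Q(V, s) = (12 + 2) - 1*(-291) = 14 + 291 = 305)
1/(Q(-108, -633) - 360841) = 1/(305 - 360841) = 1/(-360536) = -1/360536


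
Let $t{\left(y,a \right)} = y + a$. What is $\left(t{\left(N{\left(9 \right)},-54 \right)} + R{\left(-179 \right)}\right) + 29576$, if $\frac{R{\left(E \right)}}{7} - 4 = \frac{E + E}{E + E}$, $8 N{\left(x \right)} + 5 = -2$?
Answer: $\frac{236449}{8} \approx 29556.0$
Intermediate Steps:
$N{\left(x \right)} = - \frac{7}{8}$ ($N{\left(x \right)} = - \frac{5}{8} + \frac{1}{8} \left(-2\right) = - \frac{5}{8} - \frac{1}{4} = - \frac{7}{8}$)
$t{\left(y,a \right)} = a + y$
$R{\left(E \right)} = 35$ ($R{\left(E \right)} = 28 + 7 \frac{E + E}{E + E} = 28 + 7 \frac{2 E}{2 E} = 28 + 7 \cdot 2 E \frac{1}{2 E} = 28 + 7 \cdot 1 = 28 + 7 = 35$)
$\left(t{\left(N{\left(9 \right)},-54 \right)} + R{\left(-179 \right)}\right) + 29576 = \left(\left(-54 - \frac{7}{8}\right) + 35\right) + 29576 = \left(- \frac{439}{8} + 35\right) + 29576 = - \frac{159}{8} + 29576 = \frac{236449}{8}$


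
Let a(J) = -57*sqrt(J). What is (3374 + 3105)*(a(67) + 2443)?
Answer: 15828197 - 369303*sqrt(67) ≈ 1.2805e+7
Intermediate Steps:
(3374 + 3105)*(a(67) + 2443) = (3374 + 3105)*(-57*sqrt(67) + 2443) = 6479*(2443 - 57*sqrt(67)) = 15828197 - 369303*sqrt(67)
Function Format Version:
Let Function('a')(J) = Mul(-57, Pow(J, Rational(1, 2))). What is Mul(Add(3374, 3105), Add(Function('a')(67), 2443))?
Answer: Add(15828197, Mul(-369303, Pow(67, Rational(1, 2)))) ≈ 1.2805e+7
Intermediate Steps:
Mul(Add(3374, 3105), Add(Function('a')(67), 2443)) = Mul(Add(3374, 3105), Add(Mul(-57, Pow(67, Rational(1, 2))), 2443)) = Mul(6479, Add(2443, Mul(-57, Pow(67, Rational(1, 2))))) = Add(15828197, Mul(-369303, Pow(67, Rational(1, 2))))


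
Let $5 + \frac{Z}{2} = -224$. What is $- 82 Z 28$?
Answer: $1051568$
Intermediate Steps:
$Z = -458$ ($Z = -10 + 2 \left(-224\right) = -10 - 448 = -458$)
$- 82 Z 28 = \left(-82\right) \left(-458\right) 28 = 37556 \cdot 28 = 1051568$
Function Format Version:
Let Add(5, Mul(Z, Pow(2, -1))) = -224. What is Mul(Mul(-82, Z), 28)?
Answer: 1051568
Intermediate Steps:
Z = -458 (Z = Add(-10, Mul(2, -224)) = Add(-10, -448) = -458)
Mul(Mul(-82, Z), 28) = Mul(Mul(-82, -458), 28) = Mul(37556, 28) = 1051568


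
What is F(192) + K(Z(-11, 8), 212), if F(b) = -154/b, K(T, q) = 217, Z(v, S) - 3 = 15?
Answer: 20755/96 ≈ 216.20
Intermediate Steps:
Z(v, S) = 18 (Z(v, S) = 3 + 15 = 18)
F(192) + K(Z(-11, 8), 212) = -154/192 + 217 = -154*1/192 + 217 = -77/96 + 217 = 20755/96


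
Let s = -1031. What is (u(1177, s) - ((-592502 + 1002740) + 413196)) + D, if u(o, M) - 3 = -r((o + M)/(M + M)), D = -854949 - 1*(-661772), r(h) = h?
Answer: -1048122775/1031 ≈ -1.0166e+6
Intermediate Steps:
D = -193177 (D = -854949 + 661772 = -193177)
u(o, M) = 3 - (M + o)/(2*M) (u(o, M) = 3 - (o + M)/(M + M) = 3 - (M + o)/(2*M))
(u(1177, s) - ((-592502 + 1002740) + 413196)) + D = ((½)*(-1*1177 + 5*(-1031))/(-1031) - ((-592502 + 1002740) + 413196)) - 193177 = ((½)*(-1/1031)*(-1177 - 5155) - (410238 + 413196)) - 193177 = ((½)*(-1/1031)*(-6332) - 1*823434) - 193177 = (3166/1031 - 823434) - 193177 = -848957288/1031 - 193177 = -1048122775/1031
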